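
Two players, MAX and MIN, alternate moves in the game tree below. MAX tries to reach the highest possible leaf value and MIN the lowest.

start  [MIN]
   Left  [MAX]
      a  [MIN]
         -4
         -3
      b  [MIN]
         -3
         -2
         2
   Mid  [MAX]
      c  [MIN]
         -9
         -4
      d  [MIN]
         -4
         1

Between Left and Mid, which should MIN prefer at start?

a (MIN): min(-4, -3) = -4
b (MIN): min(-3, -2, 2) = -3
Left (MAX): max(-4, -3) = -3
c (MIN): min(-9, -4) = -9
d (MIN): min(-4, 1) = -4
Mid (MAX): max(-9, -4) = -4
MIN prefers the lower value; Left=-3, Mid=-4. Mid is better since -4 < -3.

Mid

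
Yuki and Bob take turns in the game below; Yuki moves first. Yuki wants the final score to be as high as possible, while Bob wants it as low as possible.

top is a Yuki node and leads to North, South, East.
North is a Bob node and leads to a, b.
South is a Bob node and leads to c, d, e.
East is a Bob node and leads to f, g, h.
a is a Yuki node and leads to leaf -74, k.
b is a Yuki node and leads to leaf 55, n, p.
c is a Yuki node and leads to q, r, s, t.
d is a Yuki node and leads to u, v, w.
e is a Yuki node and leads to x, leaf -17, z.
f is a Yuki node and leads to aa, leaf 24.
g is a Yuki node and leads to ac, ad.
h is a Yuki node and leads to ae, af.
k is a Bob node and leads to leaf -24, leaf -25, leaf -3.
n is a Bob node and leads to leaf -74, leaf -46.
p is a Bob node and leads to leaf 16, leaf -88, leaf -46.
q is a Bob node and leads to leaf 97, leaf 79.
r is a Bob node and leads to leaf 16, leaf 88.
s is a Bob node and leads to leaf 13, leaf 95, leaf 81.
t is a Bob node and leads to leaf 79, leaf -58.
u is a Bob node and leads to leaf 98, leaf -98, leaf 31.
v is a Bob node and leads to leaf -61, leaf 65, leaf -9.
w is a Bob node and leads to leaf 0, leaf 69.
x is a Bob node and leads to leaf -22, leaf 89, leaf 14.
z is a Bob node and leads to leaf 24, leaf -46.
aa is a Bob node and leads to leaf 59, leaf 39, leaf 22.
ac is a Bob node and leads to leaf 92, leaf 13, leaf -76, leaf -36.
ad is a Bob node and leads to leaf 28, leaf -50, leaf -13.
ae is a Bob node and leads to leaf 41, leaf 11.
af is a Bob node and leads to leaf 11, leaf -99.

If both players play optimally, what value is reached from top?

-17

k (Bob): min(-24, -25, -3) = -25
a (Yuki): max(-74, -25) = -25
n (Bob): min(-74, -46) = -74
p (Bob): min(16, -88, -46) = -88
b (Yuki): max(55, -74, -88) = 55
North (Bob): min(-25, 55) = -25
q (Bob): min(97, 79) = 79
r (Bob): min(16, 88) = 16
s (Bob): min(13, 95, 81) = 13
t (Bob): min(79, -58) = -58
c (Yuki): max(79, 16, 13, -58) = 79
u (Bob): min(98, -98, 31) = -98
v (Bob): min(-61, 65, -9) = -61
w (Bob): min(0, 69) = 0
d (Yuki): max(-98, -61, 0) = 0
x (Bob): min(-22, 89, 14) = -22
z (Bob): min(24, -46) = -46
e (Yuki): max(-22, -17, -46) = -17
South (Bob): min(79, 0, -17) = -17
aa (Bob): min(59, 39, 22) = 22
f (Yuki): max(22, 24) = 24
ac (Bob): min(92, 13, -76, -36) = -76
ad (Bob): min(28, -50, -13) = -50
g (Yuki): max(-76, -50) = -50
ae (Bob): min(41, 11) = 11
af (Bob): min(11, -99) = -99
h (Yuki): max(11, -99) = 11
East (Bob): min(24, -50, 11) = -50
top (Yuki): max(-25, -17, -50) = -17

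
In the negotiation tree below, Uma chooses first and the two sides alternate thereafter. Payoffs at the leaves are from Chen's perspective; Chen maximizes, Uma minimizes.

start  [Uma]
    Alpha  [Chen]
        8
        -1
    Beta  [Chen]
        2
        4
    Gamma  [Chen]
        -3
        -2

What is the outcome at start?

Alpha (Chen): max(8, -1) = 8
Beta (Chen): max(2, 4) = 4
Gamma (Chen): max(-3, -2) = -2
start (Uma): min(8, 4, -2) = -2

-2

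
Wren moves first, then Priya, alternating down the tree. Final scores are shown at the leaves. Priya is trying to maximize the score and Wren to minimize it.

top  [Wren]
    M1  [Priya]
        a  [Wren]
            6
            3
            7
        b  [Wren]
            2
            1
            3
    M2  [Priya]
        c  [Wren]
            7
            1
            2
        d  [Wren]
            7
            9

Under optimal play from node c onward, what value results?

c (Wren): min(7, 1, 2) = 1

1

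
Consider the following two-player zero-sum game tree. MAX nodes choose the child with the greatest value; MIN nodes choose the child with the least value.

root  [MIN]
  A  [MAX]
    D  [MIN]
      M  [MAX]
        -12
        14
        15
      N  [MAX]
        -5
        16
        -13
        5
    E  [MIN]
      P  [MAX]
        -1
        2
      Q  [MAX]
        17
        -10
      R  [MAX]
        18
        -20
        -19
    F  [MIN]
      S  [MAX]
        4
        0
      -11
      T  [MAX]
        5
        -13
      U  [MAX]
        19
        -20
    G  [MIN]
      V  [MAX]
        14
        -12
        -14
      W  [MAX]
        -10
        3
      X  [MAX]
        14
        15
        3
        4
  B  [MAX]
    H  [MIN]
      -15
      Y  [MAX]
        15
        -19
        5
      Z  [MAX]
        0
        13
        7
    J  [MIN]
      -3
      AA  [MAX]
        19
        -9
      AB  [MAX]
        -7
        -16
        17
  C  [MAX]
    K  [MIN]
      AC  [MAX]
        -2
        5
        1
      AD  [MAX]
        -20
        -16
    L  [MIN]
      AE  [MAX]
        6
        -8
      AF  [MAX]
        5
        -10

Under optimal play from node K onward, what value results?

AC (MAX): max(-2, 5, 1) = 5
AD (MAX): max(-20, -16) = -16
K (MIN): min(5, -16) = -16

-16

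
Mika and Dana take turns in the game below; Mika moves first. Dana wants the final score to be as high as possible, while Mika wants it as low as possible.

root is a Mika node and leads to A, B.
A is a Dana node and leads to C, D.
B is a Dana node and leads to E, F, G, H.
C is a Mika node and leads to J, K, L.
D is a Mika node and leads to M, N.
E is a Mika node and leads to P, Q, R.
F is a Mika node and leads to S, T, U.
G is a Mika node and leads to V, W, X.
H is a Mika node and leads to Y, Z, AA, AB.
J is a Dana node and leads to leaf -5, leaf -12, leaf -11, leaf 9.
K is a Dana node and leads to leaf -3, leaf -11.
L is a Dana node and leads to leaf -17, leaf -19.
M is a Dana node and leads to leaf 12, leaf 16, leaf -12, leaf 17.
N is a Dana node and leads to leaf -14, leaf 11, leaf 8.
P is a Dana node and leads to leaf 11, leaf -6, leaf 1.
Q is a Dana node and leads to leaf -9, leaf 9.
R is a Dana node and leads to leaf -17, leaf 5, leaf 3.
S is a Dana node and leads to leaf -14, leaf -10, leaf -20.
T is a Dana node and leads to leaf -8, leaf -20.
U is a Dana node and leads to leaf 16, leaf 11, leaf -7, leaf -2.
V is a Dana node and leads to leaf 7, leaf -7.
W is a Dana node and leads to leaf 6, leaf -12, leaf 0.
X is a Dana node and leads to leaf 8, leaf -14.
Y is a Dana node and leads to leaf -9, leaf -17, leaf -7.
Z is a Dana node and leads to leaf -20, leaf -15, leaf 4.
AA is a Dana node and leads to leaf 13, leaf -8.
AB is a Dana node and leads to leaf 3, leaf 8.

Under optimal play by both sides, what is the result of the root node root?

6

J (Dana): max(-5, -12, -11, 9) = 9
K (Dana): max(-3, -11) = -3
L (Dana): max(-17, -19) = -17
C (Mika): min(9, -3, -17) = -17
M (Dana): max(12, 16, -12, 17) = 17
N (Dana): max(-14, 11, 8) = 11
D (Mika): min(17, 11) = 11
A (Dana): max(-17, 11) = 11
P (Dana): max(11, -6, 1) = 11
Q (Dana): max(-9, 9) = 9
R (Dana): max(-17, 5, 3) = 5
E (Mika): min(11, 9, 5) = 5
S (Dana): max(-14, -10, -20) = -10
T (Dana): max(-8, -20) = -8
U (Dana): max(16, 11, -7, -2) = 16
F (Mika): min(-10, -8, 16) = -10
V (Dana): max(7, -7) = 7
W (Dana): max(6, -12, 0) = 6
X (Dana): max(8, -14) = 8
G (Mika): min(7, 6, 8) = 6
Y (Dana): max(-9, -17, -7) = -7
Z (Dana): max(-20, -15, 4) = 4
AA (Dana): max(13, -8) = 13
AB (Dana): max(3, 8) = 8
H (Mika): min(-7, 4, 13, 8) = -7
B (Dana): max(5, -10, 6, -7) = 6
root (Mika): min(11, 6) = 6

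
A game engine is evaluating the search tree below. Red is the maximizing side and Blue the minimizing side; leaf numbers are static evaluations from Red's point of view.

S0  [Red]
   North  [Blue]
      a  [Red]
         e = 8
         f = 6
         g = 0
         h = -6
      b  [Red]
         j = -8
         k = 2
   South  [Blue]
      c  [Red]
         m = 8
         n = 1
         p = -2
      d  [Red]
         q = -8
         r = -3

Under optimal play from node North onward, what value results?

a (Red): max(8, 6, 0, -6) = 8
b (Red): max(-8, 2) = 2
North (Blue): min(8, 2) = 2

2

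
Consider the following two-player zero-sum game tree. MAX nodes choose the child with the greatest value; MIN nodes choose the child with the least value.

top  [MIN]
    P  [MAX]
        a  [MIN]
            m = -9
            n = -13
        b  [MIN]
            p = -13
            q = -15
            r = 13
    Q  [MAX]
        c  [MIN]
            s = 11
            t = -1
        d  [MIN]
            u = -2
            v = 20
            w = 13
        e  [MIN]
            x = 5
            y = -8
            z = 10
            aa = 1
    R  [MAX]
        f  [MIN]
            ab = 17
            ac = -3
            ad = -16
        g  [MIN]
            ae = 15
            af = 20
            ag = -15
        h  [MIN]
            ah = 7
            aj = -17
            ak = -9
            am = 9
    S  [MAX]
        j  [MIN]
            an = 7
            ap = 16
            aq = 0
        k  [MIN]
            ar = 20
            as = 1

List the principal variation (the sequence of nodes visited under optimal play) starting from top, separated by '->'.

a (MIN): min(-9, -13) = -13
b (MIN): min(-13, -15, 13) = -15
P (MAX): max(-13, -15) = -13
c (MIN): min(11, -1) = -1
d (MIN): min(-2, 20, 13) = -2
e (MIN): min(5, -8, 10, 1) = -8
Q (MAX): max(-1, -2, -8) = -1
f (MIN): min(17, -3, -16) = -16
g (MIN): min(15, 20, -15) = -15
h (MIN): min(7, -17, -9, 9) = -17
R (MAX): max(-16, -15, -17) = -15
j (MIN): min(7, 16, 0) = 0
k (MIN): min(20, 1) = 1
S (MAX): max(0, 1) = 1
top (MIN): min(-13, -1, -15, 1) = -15
At top, MIN picks R (lowest: -15).
At R, MAX picks g (highest: -15).
At g, MIN picks ag (lowest: -15).
Terminal value -15.

top -> R -> g -> ag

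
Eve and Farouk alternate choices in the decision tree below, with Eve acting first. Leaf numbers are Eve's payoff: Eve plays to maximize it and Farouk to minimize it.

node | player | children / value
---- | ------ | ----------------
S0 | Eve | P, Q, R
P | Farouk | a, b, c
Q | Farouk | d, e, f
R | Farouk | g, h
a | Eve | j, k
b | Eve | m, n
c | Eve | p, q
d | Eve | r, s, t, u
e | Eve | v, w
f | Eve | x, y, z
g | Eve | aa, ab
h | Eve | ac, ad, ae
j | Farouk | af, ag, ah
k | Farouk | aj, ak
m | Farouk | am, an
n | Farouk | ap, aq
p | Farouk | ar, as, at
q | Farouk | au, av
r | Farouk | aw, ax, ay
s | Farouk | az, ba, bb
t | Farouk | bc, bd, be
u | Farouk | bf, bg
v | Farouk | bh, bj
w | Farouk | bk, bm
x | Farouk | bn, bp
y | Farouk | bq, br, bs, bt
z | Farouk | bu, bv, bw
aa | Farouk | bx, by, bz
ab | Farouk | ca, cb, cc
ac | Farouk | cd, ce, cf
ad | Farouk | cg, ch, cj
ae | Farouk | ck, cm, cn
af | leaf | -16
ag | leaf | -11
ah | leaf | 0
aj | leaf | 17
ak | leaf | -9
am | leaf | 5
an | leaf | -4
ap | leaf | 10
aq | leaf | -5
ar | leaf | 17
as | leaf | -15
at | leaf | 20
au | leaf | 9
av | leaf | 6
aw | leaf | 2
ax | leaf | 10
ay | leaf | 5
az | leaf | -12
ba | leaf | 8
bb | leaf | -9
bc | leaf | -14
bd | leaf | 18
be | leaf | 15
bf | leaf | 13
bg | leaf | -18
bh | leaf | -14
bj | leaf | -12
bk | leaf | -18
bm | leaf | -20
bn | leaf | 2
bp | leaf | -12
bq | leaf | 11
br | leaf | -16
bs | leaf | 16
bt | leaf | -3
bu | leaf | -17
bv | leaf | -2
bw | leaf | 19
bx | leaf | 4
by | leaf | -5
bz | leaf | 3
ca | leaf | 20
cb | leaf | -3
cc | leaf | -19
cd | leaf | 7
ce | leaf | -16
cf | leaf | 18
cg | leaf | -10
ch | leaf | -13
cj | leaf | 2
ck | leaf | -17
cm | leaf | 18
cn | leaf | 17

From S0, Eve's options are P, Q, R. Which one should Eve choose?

j (Farouk): min(-16, -11, 0) = -16
k (Farouk): min(17, -9) = -9
a (Eve): max(-16, -9) = -9
m (Farouk): min(5, -4) = -4
n (Farouk): min(10, -5) = -5
b (Eve): max(-4, -5) = -4
p (Farouk): min(17, -15, 20) = -15
q (Farouk): min(9, 6) = 6
c (Eve): max(-15, 6) = 6
P (Farouk): min(-9, -4, 6) = -9
r (Farouk): min(2, 10, 5) = 2
s (Farouk): min(-12, 8, -9) = -12
t (Farouk): min(-14, 18, 15) = -14
u (Farouk): min(13, -18) = -18
d (Eve): max(2, -12, -14, -18) = 2
v (Farouk): min(-14, -12) = -14
w (Farouk): min(-18, -20) = -20
e (Eve): max(-14, -20) = -14
x (Farouk): min(2, -12) = -12
y (Farouk): min(11, -16, 16, -3) = -16
z (Farouk): min(-17, -2, 19) = -17
f (Eve): max(-12, -16, -17) = -12
Q (Farouk): min(2, -14, -12) = -14
aa (Farouk): min(4, -5, 3) = -5
ab (Farouk): min(20, -3, -19) = -19
g (Eve): max(-5, -19) = -5
ac (Farouk): min(7, -16, 18) = -16
ad (Farouk): min(-10, -13, 2) = -13
ae (Farouk): min(-17, 18, 17) = -17
h (Eve): max(-16, -13, -17) = -13
R (Farouk): min(-5, -13) = -13
S0 (Eve): max(-9, -14, -13) = -9
Eve at S0 wants the highest of {P=-9, Q=-14, R=-13}, so chooses P.

P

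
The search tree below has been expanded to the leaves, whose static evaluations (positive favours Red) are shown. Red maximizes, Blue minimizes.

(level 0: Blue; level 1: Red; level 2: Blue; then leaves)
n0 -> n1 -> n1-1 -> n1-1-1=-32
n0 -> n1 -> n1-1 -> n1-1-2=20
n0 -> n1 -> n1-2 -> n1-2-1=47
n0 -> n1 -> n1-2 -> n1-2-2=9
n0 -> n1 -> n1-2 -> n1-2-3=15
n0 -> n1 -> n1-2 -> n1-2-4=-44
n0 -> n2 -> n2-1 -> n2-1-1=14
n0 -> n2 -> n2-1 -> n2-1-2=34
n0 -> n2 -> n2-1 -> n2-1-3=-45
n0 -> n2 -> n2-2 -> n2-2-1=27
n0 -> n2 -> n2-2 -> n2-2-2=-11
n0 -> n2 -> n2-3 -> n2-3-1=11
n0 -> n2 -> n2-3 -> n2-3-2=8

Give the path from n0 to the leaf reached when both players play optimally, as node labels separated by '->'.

n0 -> n1 -> n1-1 -> n1-1-1

n1-1 (Blue): min(-32, 20) = -32
n1-2 (Blue): min(47, 9, 15, -44) = -44
n1 (Red): max(-32, -44) = -32
n2-1 (Blue): min(14, 34, -45) = -45
n2-2 (Blue): min(27, -11) = -11
n2-3 (Blue): min(11, 8) = 8
n2 (Red): max(-45, -11, 8) = 8
n0 (Blue): min(-32, 8) = -32
At n0, Blue picks n1 (lowest: -32).
At n1, Red picks n1-1 (highest: -32).
At n1-1, Blue picks n1-1-1 (lowest: -32).
Terminal value -32.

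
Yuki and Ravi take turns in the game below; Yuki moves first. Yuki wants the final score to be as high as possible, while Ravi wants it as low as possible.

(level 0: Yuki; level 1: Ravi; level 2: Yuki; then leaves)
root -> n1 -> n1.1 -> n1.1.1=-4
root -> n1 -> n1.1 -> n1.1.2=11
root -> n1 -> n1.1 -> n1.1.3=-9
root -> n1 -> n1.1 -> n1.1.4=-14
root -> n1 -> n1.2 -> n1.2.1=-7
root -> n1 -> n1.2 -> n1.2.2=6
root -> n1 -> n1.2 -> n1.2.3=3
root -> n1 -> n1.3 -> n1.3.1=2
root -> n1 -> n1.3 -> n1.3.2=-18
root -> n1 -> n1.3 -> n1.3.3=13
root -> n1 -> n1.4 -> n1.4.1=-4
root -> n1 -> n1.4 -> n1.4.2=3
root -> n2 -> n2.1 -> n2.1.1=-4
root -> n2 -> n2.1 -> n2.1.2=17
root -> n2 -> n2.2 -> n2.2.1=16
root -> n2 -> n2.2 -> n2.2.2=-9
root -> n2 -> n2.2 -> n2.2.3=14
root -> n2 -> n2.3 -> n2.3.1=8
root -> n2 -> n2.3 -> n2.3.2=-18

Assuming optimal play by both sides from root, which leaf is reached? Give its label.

n2.3.1

n1.1 (Yuki): max(-4, 11, -9, -14) = 11
n1.2 (Yuki): max(-7, 6, 3) = 6
n1.3 (Yuki): max(2, -18, 13) = 13
n1.4 (Yuki): max(-4, 3) = 3
n1 (Ravi): min(11, 6, 13, 3) = 3
n2.1 (Yuki): max(-4, 17) = 17
n2.2 (Yuki): max(16, -9, 14) = 16
n2.3 (Yuki): max(8, -18) = 8
n2 (Ravi): min(17, 16, 8) = 8
root (Yuki): max(3, 8) = 8
At root, Yuki picks n2 (highest: 8).
At n2, Ravi picks n2.3 (lowest: 8).
At n2.3, Yuki picks n2.3.1 (highest: 8).
Terminal value 8.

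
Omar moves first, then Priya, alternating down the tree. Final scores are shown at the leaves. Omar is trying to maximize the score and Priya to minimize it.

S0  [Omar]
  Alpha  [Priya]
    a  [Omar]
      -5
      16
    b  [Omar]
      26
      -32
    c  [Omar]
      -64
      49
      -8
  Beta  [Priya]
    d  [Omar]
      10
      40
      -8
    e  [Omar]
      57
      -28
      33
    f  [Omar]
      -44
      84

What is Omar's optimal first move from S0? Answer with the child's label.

Beta

a (Omar): max(-5, 16) = 16
b (Omar): max(26, -32) = 26
c (Omar): max(-64, 49, -8) = 49
Alpha (Priya): min(16, 26, 49) = 16
d (Omar): max(10, 40, -8) = 40
e (Omar): max(57, -28, 33) = 57
f (Omar): max(-44, 84) = 84
Beta (Priya): min(40, 57, 84) = 40
S0 (Omar): max(16, 40) = 40
Omar at S0 wants the highest of {Alpha=16, Beta=40}, so chooses Beta.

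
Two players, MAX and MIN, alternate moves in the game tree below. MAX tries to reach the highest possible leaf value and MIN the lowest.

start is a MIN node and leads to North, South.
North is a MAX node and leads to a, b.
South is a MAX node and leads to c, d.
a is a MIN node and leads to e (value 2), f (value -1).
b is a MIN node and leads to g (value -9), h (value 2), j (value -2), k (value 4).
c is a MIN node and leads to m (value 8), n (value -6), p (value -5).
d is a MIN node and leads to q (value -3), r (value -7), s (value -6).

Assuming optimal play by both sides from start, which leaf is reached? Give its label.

a (MIN): min(2, -1) = -1
b (MIN): min(-9, 2, -2, 4) = -9
North (MAX): max(-1, -9) = -1
c (MIN): min(8, -6, -5) = -6
d (MIN): min(-3, -7, -6) = -7
South (MAX): max(-6, -7) = -6
start (MIN): min(-1, -6) = -6
At start, MIN picks South (lowest: -6).
At South, MAX picks c (highest: -6).
At c, MIN picks n (lowest: -6).
Terminal value -6.

n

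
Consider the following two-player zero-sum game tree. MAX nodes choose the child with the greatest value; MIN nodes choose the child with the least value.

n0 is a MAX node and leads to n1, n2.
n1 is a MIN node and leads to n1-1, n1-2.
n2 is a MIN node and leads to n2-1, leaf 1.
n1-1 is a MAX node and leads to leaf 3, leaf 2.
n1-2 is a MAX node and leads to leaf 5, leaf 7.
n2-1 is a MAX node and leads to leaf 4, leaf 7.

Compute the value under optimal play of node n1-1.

3

n1-1 (MAX): max(3, 2) = 3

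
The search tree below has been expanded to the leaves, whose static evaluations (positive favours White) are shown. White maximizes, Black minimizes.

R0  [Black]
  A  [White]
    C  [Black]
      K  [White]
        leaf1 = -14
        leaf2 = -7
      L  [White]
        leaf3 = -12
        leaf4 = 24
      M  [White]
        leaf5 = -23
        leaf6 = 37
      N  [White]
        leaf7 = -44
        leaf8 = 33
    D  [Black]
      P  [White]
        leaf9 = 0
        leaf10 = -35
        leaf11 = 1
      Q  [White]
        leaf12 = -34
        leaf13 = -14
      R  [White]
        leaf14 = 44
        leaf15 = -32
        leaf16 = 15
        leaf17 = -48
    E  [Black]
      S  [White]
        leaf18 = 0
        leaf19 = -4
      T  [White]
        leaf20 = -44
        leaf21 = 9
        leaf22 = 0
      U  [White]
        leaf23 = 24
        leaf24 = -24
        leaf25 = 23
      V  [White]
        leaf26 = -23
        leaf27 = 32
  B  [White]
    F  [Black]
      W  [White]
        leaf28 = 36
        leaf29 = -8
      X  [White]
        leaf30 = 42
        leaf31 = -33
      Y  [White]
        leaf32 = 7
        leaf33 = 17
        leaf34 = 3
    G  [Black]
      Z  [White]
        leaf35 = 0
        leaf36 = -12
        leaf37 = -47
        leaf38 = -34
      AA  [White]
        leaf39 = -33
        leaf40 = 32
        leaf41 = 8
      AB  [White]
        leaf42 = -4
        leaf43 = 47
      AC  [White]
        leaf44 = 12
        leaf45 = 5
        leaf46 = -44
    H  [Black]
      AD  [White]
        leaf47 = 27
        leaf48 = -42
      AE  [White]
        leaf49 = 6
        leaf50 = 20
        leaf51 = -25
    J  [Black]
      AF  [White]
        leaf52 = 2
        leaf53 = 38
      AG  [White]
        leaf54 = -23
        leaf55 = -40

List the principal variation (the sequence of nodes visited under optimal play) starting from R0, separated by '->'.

K (White): max(-14, -7) = -7
L (White): max(-12, 24) = 24
M (White): max(-23, 37) = 37
N (White): max(-44, 33) = 33
C (Black): min(-7, 24, 37, 33) = -7
P (White): max(0, -35, 1) = 1
Q (White): max(-34, -14) = -14
R (White): max(44, -32, 15, -48) = 44
D (Black): min(1, -14, 44) = -14
S (White): max(0, -4) = 0
T (White): max(-44, 9, 0) = 9
U (White): max(24, -24, 23) = 24
V (White): max(-23, 32) = 32
E (Black): min(0, 9, 24, 32) = 0
A (White): max(-7, -14, 0) = 0
W (White): max(36, -8) = 36
X (White): max(42, -33) = 42
Y (White): max(7, 17, 3) = 17
F (Black): min(36, 42, 17) = 17
Z (White): max(0, -12, -47, -34) = 0
AA (White): max(-33, 32, 8) = 32
AB (White): max(-4, 47) = 47
AC (White): max(12, 5, -44) = 12
G (Black): min(0, 32, 47, 12) = 0
AD (White): max(27, -42) = 27
AE (White): max(6, 20, -25) = 20
H (Black): min(27, 20) = 20
AF (White): max(2, 38) = 38
AG (White): max(-23, -40) = -23
J (Black): min(38, -23) = -23
B (White): max(17, 0, 20, -23) = 20
R0 (Black): min(0, 20) = 0
At R0, Black picks A (lowest: 0).
At A, White picks E (highest: 0).
At E, Black picks S (lowest: 0).
At S, White picks leaf18 (highest: 0).
Terminal value 0.

R0 -> A -> E -> S -> leaf18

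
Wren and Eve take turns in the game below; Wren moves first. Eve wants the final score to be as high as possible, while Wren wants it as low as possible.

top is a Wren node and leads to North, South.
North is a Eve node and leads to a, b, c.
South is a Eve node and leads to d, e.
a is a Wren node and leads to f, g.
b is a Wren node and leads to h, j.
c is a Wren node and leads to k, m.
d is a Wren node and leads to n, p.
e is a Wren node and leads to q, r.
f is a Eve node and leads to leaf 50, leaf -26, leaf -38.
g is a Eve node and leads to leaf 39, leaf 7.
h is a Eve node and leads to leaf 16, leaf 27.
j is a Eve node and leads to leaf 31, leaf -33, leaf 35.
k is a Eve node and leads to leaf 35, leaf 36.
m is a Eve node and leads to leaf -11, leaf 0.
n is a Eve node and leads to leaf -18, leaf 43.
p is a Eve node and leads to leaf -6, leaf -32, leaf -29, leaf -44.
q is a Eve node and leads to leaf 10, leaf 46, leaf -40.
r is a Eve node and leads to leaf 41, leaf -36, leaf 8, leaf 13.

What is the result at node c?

0

k (Eve): max(35, 36) = 36
m (Eve): max(-11, 0) = 0
c (Wren): min(36, 0) = 0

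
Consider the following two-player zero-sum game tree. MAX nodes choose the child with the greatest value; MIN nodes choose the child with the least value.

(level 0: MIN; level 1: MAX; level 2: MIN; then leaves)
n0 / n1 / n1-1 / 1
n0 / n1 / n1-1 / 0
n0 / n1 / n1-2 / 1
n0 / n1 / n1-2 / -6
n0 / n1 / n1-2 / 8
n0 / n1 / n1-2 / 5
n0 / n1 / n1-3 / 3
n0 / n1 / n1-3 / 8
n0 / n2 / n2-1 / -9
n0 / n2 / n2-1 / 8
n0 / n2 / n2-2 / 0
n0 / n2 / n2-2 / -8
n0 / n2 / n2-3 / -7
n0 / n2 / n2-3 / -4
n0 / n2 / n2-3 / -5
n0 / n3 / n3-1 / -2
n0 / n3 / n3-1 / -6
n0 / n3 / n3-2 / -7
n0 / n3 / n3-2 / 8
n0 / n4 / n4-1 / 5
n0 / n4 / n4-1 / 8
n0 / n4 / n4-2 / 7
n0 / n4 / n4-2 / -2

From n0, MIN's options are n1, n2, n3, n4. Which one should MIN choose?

n1-1 (MIN): min(1, 0) = 0
n1-2 (MIN): min(1, -6, 8, 5) = -6
n1-3 (MIN): min(3, 8) = 3
n1 (MAX): max(0, -6, 3) = 3
n2-1 (MIN): min(-9, 8) = -9
n2-2 (MIN): min(0, -8) = -8
n2-3 (MIN): min(-7, -4, -5) = -7
n2 (MAX): max(-9, -8, -7) = -7
n3-1 (MIN): min(-2, -6) = -6
n3-2 (MIN): min(-7, 8) = -7
n3 (MAX): max(-6, -7) = -6
n4-1 (MIN): min(5, 8) = 5
n4-2 (MIN): min(7, -2) = -2
n4 (MAX): max(5, -2) = 5
n0 (MIN): min(3, -7, -6, 5) = -7
MIN at n0 wants the lowest of {n1=3, n2=-7, n3=-6, n4=5}, so chooses n2.

n2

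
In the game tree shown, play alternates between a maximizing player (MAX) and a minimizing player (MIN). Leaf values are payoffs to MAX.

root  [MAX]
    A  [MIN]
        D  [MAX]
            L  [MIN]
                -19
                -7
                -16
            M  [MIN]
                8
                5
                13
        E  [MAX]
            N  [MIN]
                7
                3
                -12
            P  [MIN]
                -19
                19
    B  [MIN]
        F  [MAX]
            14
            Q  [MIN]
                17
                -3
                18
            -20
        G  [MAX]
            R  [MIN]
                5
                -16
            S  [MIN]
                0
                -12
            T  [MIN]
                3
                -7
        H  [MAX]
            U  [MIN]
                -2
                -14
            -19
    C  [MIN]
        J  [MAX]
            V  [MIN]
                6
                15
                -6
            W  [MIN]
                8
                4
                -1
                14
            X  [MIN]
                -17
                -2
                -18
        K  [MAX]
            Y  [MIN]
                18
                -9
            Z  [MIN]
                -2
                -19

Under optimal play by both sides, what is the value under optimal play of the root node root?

-9

L (MIN): min(-19, -7, -16) = -19
M (MIN): min(8, 5, 13) = 5
D (MAX): max(-19, 5) = 5
N (MIN): min(7, 3, -12) = -12
P (MIN): min(-19, 19) = -19
E (MAX): max(-12, -19) = -12
A (MIN): min(5, -12) = -12
Q (MIN): min(17, -3, 18) = -3
F (MAX): max(14, -3, -20) = 14
R (MIN): min(5, -16) = -16
S (MIN): min(0, -12) = -12
T (MIN): min(3, -7) = -7
G (MAX): max(-16, -12, -7) = -7
U (MIN): min(-2, -14) = -14
H (MAX): max(-14, -19) = -14
B (MIN): min(14, -7, -14) = -14
V (MIN): min(6, 15, -6) = -6
W (MIN): min(8, 4, -1, 14) = -1
X (MIN): min(-17, -2, -18) = -18
J (MAX): max(-6, -1, -18) = -1
Y (MIN): min(18, -9) = -9
Z (MIN): min(-2, -19) = -19
K (MAX): max(-9, -19) = -9
C (MIN): min(-1, -9) = -9
root (MAX): max(-12, -14, -9) = -9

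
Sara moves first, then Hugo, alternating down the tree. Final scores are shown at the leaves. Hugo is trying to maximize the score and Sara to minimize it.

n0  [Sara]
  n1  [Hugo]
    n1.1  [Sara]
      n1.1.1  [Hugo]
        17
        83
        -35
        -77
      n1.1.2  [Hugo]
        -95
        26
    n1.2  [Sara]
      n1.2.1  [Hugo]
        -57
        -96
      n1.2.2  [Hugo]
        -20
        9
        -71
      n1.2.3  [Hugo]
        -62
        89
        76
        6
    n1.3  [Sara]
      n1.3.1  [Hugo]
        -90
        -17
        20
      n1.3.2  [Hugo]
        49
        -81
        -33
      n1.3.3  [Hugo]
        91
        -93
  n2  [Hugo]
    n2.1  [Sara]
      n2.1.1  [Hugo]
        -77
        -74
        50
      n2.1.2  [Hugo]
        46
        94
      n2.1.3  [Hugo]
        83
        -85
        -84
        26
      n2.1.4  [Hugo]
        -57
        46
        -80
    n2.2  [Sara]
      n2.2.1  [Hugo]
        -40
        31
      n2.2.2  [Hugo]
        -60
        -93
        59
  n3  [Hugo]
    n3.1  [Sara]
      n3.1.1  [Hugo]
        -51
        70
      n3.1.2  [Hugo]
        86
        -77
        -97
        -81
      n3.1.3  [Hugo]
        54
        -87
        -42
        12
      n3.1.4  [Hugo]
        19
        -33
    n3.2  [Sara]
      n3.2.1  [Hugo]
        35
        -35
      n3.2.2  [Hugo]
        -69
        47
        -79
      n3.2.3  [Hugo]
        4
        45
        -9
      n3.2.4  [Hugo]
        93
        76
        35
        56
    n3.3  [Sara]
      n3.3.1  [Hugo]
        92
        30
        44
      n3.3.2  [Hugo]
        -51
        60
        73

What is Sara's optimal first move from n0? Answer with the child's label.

n1.1.1 (Hugo): max(17, 83, -35, -77) = 83
n1.1.2 (Hugo): max(-95, 26) = 26
n1.1 (Sara): min(83, 26) = 26
n1.2.1 (Hugo): max(-57, -96) = -57
n1.2.2 (Hugo): max(-20, 9, -71) = 9
n1.2.3 (Hugo): max(-62, 89, 76, 6) = 89
n1.2 (Sara): min(-57, 9, 89) = -57
n1.3.1 (Hugo): max(-90, -17, 20) = 20
n1.3.2 (Hugo): max(49, -81, -33) = 49
n1.3.3 (Hugo): max(91, -93) = 91
n1.3 (Sara): min(20, 49, 91) = 20
n1 (Hugo): max(26, -57, 20) = 26
n2.1.1 (Hugo): max(-77, -74, 50) = 50
n2.1.2 (Hugo): max(46, 94) = 94
n2.1.3 (Hugo): max(83, -85, -84, 26) = 83
n2.1.4 (Hugo): max(-57, 46, -80) = 46
n2.1 (Sara): min(50, 94, 83, 46) = 46
n2.2.1 (Hugo): max(-40, 31) = 31
n2.2.2 (Hugo): max(-60, -93, 59) = 59
n2.2 (Sara): min(31, 59) = 31
n2 (Hugo): max(46, 31) = 46
n3.1.1 (Hugo): max(-51, 70) = 70
n3.1.2 (Hugo): max(86, -77, -97, -81) = 86
n3.1.3 (Hugo): max(54, -87, -42, 12) = 54
n3.1.4 (Hugo): max(19, -33) = 19
n3.1 (Sara): min(70, 86, 54, 19) = 19
n3.2.1 (Hugo): max(35, -35) = 35
n3.2.2 (Hugo): max(-69, 47, -79) = 47
n3.2.3 (Hugo): max(4, 45, -9) = 45
n3.2.4 (Hugo): max(93, 76, 35, 56) = 93
n3.2 (Sara): min(35, 47, 45, 93) = 35
n3.3.1 (Hugo): max(92, 30, 44) = 92
n3.3.2 (Hugo): max(-51, 60, 73) = 73
n3.3 (Sara): min(92, 73) = 73
n3 (Hugo): max(19, 35, 73) = 73
n0 (Sara): min(26, 46, 73) = 26
Sara at n0 wants the lowest of {n1=26, n2=46, n3=73}, so chooses n1.

n1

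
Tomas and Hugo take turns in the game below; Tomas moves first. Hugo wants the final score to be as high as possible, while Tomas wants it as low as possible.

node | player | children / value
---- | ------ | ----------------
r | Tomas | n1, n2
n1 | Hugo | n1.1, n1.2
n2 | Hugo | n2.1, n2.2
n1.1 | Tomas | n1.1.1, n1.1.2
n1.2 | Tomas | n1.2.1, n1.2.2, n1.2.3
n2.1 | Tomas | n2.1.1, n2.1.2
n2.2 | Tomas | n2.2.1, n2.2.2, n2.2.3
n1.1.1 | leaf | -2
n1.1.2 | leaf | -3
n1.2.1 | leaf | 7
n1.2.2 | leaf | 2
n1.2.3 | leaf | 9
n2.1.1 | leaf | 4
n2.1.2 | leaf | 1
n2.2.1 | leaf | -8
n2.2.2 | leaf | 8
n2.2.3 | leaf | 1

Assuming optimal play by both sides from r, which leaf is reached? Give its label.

n2.1.2

n1.1 (Tomas): min(-2, -3) = -3
n1.2 (Tomas): min(7, 2, 9) = 2
n1 (Hugo): max(-3, 2) = 2
n2.1 (Tomas): min(4, 1) = 1
n2.2 (Tomas): min(-8, 8, 1) = -8
n2 (Hugo): max(1, -8) = 1
r (Tomas): min(2, 1) = 1
At r, Tomas picks n2 (lowest: 1).
At n2, Hugo picks n2.1 (highest: 1).
At n2.1, Tomas picks n2.1.2 (lowest: 1).
Terminal value 1.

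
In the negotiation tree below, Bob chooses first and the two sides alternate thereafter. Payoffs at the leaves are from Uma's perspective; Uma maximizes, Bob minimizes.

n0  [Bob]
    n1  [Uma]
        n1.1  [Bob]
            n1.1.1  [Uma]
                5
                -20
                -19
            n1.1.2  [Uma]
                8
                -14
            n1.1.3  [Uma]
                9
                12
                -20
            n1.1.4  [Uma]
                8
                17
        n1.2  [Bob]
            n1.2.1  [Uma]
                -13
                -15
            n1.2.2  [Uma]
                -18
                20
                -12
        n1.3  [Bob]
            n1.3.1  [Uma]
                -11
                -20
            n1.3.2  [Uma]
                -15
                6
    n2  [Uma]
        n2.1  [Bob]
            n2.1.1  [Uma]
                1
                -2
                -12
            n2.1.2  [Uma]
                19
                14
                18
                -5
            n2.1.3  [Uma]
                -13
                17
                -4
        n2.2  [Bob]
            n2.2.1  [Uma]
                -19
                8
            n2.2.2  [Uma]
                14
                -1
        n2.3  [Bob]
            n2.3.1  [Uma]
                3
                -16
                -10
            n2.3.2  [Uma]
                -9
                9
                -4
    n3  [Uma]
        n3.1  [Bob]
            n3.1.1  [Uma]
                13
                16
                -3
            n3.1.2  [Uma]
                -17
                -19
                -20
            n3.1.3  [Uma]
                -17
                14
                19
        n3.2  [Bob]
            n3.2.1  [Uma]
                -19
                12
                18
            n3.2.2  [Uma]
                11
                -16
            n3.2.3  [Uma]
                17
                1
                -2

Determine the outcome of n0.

n1.1.1 (Uma): max(5, -20, -19) = 5
n1.1.2 (Uma): max(8, -14) = 8
n1.1.3 (Uma): max(9, 12, -20) = 12
n1.1.4 (Uma): max(8, 17) = 17
n1.1 (Bob): min(5, 8, 12, 17) = 5
n1.2.1 (Uma): max(-13, -15) = -13
n1.2.2 (Uma): max(-18, 20, -12) = 20
n1.2 (Bob): min(-13, 20) = -13
n1.3.1 (Uma): max(-11, -20) = -11
n1.3.2 (Uma): max(-15, 6) = 6
n1.3 (Bob): min(-11, 6) = -11
n1 (Uma): max(5, -13, -11) = 5
n2.1.1 (Uma): max(1, -2, -12) = 1
n2.1.2 (Uma): max(19, 14, 18, -5) = 19
n2.1.3 (Uma): max(-13, 17, -4) = 17
n2.1 (Bob): min(1, 19, 17) = 1
n2.2.1 (Uma): max(-19, 8) = 8
n2.2.2 (Uma): max(14, -1) = 14
n2.2 (Bob): min(8, 14) = 8
n2.3.1 (Uma): max(3, -16, -10) = 3
n2.3.2 (Uma): max(-9, 9, -4) = 9
n2.3 (Bob): min(3, 9) = 3
n2 (Uma): max(1, 8, 3) = 8
n3.1.1 (Uma): max(13, 16, -3) = 16
n3.1.2 (Uma): max(-17, -19, -20) = -17
n3.1.3 (Uma): max(-17, 14, 19) = 19
n3.1 (Bob): min(16, -17, 19) = -17
n3.2.1 (Uma): max(-19, 12, 18) = 18
n3.2.2 (Uma): max(11, -16) = 11
n3.2.3 (Uma): max(17, 1, -2) = 17
n3.2 (Bob): min(18, 11, 17) = 11
n3 (Uma): max(-17, 11) = 11
n0 (Bob): min(5, 8, 11) = 5

5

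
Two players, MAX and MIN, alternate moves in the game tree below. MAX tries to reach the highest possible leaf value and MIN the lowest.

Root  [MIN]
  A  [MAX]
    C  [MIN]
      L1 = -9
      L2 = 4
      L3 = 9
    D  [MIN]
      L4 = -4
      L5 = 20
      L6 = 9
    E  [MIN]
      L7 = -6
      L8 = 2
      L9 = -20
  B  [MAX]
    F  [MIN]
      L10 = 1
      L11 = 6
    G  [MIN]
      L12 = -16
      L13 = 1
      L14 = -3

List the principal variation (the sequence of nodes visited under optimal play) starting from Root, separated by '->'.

Root -> A -> D -> L4

C (MIN): min(-9, 4, 9) = -9
D (MIN): min(-4, 20, 9) = -4
E (MIN): min(-6, 2, -20) = -20
A (MAX): max(-9, -4, -20) = -4
F (MIN): min(1, 6) = 1
G (MIN): min(-16, 1, -3) = -16
B (MAX): max(1, -16) = 1
Root (MIN): min(-4, 1) = -4
At Root, MIN picks A (lowest: -4).
At A, MAX picks D (highest: -4).
At D, MIN picks L4 (lowest: -4).
Terminal value -4.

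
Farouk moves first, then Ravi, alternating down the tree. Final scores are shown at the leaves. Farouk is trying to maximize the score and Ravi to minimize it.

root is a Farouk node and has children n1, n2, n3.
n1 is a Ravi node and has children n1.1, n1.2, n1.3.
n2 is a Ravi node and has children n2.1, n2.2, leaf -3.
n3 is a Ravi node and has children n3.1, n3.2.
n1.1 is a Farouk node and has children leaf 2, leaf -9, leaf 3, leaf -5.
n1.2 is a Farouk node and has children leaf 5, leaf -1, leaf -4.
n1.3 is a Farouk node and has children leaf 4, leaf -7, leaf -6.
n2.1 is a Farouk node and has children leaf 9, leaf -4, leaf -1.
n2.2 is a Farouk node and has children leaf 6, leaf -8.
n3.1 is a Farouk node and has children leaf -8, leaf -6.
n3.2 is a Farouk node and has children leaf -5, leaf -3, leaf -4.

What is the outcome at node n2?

n2.1 (Farouk): max(9, -4, -1) = 9
n2.2 (Farouk): max(6, -8) = 6
n2 (Ravi): min(9, 6, -3) = -3

-3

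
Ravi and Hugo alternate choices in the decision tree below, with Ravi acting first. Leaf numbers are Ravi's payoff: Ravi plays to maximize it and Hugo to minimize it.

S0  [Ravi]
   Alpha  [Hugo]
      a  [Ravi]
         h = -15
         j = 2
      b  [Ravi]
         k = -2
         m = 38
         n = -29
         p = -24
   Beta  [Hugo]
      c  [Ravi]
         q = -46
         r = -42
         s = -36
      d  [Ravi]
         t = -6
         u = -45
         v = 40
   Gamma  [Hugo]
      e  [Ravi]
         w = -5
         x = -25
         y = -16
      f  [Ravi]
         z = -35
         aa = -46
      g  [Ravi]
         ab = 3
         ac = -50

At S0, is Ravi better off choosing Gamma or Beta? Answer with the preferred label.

e (Ravi): max(-5, -25, -16) = -5
f (Ravi): max(-35, -46) = -35
g (Ravi): max(3, -50) = 3
Gamma (Hugo): min(-5, -35, 3) = -35
c (Ravi): max(-46, -42, -36) = -36
d (Ravi): max(-6, -45, 40) = 40
Beta (Hugo): min(-36, 40) = -36
Ravi prefers the higher value; Gamma=-35, Beta=-36. Gamma is better since -35 > -36.

Gamma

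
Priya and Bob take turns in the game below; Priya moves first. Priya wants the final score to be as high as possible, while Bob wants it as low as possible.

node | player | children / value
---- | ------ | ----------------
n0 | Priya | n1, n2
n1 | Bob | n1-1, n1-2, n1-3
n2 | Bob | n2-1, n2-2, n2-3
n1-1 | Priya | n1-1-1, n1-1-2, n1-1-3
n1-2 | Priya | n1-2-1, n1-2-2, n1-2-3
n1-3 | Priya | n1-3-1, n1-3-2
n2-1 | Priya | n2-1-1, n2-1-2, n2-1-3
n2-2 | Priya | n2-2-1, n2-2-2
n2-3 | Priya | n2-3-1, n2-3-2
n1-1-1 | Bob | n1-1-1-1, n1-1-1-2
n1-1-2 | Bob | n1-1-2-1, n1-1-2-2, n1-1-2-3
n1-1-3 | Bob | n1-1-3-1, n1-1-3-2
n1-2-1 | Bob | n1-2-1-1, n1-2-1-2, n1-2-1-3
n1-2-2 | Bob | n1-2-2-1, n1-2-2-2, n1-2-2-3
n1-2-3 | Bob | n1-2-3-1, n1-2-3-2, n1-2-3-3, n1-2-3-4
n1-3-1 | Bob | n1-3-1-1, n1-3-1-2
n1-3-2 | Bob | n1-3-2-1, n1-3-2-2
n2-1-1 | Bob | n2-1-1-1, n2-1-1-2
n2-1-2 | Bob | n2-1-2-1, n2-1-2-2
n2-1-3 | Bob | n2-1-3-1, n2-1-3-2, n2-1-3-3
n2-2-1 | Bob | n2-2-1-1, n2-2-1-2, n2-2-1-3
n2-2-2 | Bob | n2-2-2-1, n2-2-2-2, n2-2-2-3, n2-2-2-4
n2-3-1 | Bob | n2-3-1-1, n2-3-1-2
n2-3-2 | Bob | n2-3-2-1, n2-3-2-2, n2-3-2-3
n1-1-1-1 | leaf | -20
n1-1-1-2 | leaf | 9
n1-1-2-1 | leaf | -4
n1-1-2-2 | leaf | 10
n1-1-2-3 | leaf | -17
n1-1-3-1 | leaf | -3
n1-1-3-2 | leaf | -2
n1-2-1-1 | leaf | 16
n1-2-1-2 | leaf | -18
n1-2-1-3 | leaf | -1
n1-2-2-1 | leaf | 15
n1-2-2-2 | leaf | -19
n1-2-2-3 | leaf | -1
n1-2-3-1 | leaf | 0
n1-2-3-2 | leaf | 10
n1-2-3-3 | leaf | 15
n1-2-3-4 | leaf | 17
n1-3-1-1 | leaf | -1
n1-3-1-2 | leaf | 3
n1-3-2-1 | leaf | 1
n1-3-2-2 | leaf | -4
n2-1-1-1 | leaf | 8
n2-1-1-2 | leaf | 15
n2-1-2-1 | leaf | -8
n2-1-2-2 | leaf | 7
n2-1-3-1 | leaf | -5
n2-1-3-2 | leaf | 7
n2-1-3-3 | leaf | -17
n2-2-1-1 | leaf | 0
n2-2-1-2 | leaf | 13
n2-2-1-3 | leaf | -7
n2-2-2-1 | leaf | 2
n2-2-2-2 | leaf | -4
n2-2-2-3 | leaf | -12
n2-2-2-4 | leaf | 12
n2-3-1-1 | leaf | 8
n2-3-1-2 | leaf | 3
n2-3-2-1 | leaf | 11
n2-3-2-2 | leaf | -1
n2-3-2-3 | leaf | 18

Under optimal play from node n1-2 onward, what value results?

0

n1-2-1 (Bob): min(16, -18, -1) = -18
n1-2-2 (Bob): min(15, -19, -1) = -19
n1-2-3 (Bob): min(0, 10, 15, 17) = 0
n1-2 (Priya): max(-18, -19, 0) = 0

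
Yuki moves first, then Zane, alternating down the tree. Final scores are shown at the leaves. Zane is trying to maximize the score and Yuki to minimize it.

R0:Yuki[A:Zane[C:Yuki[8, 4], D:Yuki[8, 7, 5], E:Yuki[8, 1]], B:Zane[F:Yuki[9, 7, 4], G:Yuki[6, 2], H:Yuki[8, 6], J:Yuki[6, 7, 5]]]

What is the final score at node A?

C (Yuki): min(8, 4) = 4
D (Yuki): min(8, 7, 5) = 5
E (Yuki): min(8, 1) = 1
A (Zane): max(4, 5, 1) = 5

5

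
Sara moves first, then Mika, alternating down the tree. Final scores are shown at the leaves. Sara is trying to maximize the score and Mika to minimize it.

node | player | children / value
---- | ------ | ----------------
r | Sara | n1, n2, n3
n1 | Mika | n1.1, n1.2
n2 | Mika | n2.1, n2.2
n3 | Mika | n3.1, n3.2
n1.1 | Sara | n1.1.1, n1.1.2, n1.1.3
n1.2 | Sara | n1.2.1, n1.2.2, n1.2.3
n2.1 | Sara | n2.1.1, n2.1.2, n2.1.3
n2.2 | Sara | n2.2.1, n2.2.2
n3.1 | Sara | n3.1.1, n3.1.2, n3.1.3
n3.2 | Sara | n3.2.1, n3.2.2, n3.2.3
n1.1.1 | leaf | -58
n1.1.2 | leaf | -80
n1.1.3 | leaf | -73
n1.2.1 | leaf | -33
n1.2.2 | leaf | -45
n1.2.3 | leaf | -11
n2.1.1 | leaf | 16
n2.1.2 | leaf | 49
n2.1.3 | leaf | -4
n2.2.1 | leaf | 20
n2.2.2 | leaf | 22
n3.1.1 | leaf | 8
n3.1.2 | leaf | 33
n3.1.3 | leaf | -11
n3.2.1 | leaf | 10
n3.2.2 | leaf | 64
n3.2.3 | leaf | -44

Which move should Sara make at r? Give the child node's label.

n3

n1.1 (Sara): max(-58, -80, -73) = -58
n1.2 (Sara): max(-33, -45, -11) = -11
n1 (Mika): min(-58, -11) = -58
n2.1 (Sara): max(16, 49, -4) = 49
n2.2 (Sara): max(20, 22) = 22
n2 (Mika): min(49, 22) = 22
n3.1 (Sara): max(8, 33, -11) = 33
n3.2 (Sara): max(10, 64, -44) = 64
n3 (Mika): min(33, 64) = 33
r (Sara): max(-58, 22, 33) = 33
Sara at r wants the highest of {n1=-58, n2=22, n3=33}, so chooses n3.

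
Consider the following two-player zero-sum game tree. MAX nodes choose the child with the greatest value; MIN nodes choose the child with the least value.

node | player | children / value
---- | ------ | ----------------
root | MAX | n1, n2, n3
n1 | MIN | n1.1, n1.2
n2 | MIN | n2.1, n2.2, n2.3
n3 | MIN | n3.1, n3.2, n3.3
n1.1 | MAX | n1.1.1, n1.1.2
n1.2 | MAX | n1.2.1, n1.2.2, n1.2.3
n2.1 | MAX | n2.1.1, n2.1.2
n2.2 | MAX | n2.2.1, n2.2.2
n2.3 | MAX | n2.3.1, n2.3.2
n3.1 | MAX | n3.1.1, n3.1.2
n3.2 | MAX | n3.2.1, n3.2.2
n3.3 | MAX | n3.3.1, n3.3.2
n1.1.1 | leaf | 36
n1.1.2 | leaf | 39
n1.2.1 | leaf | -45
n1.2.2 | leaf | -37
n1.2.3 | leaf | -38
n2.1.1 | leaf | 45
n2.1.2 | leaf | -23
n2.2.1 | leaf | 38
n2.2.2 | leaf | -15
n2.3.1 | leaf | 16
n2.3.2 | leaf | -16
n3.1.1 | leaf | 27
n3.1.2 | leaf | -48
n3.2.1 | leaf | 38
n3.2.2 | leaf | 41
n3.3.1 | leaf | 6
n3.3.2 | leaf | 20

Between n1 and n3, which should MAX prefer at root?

n3

n1.1 (MAX): max(36, 39) = 39
n1.2 (MAX): max(-45, -37, -38) = -37
n1 (MIN): min(39, -37) = -37
n3.1 (MAX): max(27, -48) = 27
n3.2 (MAX): max(38, 41) = 41
n3.3 (MAX): max(6, 20) = 20
n3 (MIN): min(27, 41, 20) = 20
MAX prefers the higher value; n1=-37, n3=20. n3 is better since 20 > -37.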